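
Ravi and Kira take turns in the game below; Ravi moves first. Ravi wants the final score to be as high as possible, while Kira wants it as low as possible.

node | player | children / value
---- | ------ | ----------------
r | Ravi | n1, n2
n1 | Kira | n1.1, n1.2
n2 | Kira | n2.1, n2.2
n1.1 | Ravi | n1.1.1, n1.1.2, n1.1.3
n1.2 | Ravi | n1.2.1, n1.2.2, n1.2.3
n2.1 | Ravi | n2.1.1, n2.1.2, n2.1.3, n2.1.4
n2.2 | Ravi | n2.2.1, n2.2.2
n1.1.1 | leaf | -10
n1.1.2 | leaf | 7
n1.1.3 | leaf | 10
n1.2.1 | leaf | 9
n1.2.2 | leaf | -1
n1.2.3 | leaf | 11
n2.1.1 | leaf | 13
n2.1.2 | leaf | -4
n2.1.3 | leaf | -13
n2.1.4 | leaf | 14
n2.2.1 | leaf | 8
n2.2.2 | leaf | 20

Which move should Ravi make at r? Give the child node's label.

n2

n1.1 (Ravi): max(-10, 7, 10) = 10
n1.2 (Ravi): max(9, -1, 11) = 11
n1 (Kira): min(10, 11) = 10
n2.1 (Ravi): max(13, -4, -13, 14) = 14
n2.2 (Ravi): max(8, 20) = 20
n2 (Kira): min(14, 20) = 14
r (Ravi): max(10, 14) = 14
Ravi at r wants the highest of {n1=10, n2=14}, so chooses n2.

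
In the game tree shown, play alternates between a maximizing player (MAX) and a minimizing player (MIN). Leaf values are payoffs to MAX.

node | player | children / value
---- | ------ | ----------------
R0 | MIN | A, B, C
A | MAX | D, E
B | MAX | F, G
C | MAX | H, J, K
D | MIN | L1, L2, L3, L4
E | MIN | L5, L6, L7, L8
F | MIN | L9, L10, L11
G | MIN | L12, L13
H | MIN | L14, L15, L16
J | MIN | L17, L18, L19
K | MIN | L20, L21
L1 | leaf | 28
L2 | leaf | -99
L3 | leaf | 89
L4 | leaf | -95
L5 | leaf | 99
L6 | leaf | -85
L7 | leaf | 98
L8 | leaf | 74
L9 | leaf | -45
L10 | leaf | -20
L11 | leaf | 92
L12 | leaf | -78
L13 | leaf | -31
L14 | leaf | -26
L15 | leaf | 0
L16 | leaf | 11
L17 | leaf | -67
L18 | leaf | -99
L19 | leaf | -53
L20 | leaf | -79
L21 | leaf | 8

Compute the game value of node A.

-85

D (MIN): min(28, -99, 89, -95) = -99
E (MIN): min(99, -85, 98, 74) = -85
A (MAX): max(-99, -85) = -85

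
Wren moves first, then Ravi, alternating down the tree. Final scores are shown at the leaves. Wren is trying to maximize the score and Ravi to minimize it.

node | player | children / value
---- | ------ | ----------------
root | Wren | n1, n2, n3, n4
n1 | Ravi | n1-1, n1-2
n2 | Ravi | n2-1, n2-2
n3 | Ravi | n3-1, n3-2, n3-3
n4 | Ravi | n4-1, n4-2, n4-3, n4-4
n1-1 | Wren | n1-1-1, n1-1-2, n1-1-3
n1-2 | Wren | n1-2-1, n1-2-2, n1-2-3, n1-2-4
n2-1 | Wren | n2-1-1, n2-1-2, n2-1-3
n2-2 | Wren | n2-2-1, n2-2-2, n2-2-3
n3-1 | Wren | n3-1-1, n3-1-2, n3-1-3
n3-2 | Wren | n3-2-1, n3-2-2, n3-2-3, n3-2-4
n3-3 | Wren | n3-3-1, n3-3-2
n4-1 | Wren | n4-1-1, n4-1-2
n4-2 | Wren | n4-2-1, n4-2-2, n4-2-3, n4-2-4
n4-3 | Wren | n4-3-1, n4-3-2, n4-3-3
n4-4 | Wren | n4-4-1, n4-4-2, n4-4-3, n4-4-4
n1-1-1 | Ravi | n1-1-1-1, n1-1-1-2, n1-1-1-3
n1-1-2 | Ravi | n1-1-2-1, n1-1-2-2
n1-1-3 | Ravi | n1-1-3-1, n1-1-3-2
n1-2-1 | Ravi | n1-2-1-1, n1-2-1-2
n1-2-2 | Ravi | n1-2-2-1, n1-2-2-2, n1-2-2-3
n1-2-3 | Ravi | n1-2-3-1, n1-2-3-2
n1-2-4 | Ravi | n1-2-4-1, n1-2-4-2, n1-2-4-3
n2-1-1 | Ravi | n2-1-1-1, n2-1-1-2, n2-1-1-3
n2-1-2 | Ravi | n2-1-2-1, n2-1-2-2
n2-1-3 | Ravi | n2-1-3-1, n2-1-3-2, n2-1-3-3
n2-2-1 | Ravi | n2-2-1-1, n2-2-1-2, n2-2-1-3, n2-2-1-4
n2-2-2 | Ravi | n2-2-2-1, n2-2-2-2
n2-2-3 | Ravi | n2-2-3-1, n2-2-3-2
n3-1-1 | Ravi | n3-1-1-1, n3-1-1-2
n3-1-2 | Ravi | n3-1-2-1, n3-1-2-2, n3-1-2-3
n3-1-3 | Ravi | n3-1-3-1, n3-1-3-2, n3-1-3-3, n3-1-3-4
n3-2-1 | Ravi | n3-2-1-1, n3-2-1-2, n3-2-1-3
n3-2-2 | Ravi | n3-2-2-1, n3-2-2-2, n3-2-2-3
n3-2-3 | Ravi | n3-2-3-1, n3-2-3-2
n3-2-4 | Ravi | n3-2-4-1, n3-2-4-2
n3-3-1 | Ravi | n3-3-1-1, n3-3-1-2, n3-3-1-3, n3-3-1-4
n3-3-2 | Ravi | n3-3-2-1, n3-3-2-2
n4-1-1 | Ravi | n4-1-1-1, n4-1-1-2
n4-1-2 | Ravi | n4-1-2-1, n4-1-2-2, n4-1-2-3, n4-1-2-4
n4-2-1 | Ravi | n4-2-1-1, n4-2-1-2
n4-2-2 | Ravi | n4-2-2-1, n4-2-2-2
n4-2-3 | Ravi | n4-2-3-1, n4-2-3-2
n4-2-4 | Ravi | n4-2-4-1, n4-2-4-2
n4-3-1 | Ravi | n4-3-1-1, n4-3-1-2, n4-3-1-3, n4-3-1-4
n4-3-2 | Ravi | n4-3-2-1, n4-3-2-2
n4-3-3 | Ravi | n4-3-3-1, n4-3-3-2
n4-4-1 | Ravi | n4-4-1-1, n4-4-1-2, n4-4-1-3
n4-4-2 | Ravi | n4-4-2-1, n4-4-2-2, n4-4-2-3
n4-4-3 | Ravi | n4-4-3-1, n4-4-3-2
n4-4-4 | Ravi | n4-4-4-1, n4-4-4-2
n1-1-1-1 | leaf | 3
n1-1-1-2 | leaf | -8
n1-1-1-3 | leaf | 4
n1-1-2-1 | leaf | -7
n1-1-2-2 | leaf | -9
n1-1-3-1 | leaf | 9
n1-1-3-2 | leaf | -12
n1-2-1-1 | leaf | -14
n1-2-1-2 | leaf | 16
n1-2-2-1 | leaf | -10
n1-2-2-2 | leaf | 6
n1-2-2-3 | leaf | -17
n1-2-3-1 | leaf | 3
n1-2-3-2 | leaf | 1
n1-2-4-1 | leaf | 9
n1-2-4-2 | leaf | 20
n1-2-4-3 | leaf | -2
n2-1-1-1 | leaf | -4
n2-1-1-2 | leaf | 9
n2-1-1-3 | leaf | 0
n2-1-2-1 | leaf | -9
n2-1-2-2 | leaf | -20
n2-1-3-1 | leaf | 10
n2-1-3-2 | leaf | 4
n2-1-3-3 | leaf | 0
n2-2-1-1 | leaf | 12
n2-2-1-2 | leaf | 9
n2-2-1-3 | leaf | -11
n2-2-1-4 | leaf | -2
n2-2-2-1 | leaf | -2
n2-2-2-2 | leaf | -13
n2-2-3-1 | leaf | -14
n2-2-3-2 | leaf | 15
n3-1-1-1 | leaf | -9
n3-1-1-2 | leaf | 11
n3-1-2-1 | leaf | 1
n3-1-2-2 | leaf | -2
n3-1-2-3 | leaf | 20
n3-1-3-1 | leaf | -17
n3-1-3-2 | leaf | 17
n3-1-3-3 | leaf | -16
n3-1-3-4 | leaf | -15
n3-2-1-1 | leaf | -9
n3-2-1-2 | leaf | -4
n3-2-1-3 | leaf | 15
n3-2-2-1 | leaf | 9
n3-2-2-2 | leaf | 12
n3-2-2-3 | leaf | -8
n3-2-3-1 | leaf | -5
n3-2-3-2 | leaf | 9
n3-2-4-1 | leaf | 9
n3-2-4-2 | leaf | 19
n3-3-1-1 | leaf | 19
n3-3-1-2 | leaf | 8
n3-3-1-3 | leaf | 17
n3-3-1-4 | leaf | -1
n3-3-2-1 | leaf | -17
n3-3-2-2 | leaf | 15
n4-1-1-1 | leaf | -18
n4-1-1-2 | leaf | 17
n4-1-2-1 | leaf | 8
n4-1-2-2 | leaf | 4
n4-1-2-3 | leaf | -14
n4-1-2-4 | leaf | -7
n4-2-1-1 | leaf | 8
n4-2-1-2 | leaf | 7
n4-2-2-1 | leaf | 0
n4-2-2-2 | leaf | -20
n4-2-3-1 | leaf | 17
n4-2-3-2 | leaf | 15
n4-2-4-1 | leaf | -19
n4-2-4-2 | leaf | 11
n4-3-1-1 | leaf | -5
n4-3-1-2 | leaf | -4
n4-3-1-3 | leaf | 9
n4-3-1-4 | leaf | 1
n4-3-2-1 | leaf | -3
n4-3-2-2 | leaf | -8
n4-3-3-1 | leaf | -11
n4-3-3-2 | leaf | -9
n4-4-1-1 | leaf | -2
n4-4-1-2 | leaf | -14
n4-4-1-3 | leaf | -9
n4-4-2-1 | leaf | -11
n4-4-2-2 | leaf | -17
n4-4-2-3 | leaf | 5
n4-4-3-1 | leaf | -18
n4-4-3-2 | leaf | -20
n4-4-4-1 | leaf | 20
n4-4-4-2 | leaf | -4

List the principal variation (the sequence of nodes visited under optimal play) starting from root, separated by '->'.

root -> n3 -> n3-1 -> n3-1-2 -> n3-1-2-2

n1-1-1 (Ravi): min(3, -8, 4) = -8
n1-1-2 (Ravi): min(-7, -9) = -9
n1-1-3 (Ravi): min(9, -12) = -12
n1-1 (Wren): max(-8, -9, -12) = -8
n1-2-1 (Ravi): min(-14, 16) = -14
n1-2-2 (Ravi): min(-10, 6, -17) = -17
n1-2-3 (Ravi): min(3, 1) = 1
n1-2-4 (Ravi): min(9, 20, -2) = -2
n1-2 (Wren): max(-14, -17, 1, -2) = 1
n1 (Ravi): min(-8, 1) = -8
n2-1-1 (Ravi): min(-4, 9, 0) = -4
n2-1-2 (Ravi): min(-9, -20) = -20
n2-1-3 (Ravi): min(10, 4, 0) = 0
n2-1 (Wren): max(-4, -20, 0) = 0
n2-2-1 (Ravi): min(12, 9, -11, -2) = -11
n2-2-2 (Ravi): min(-2, -13) = -13
n2-2-3 (Ravi): min(-14, 15) = -14
n2-2 (Wren): max(-11, -13, -14) = -11
n2 (Ravi): min(0, -11) = -11
n3-1-1 (Ravi): min(-9, 11) = -9
n3-1-2 (Ravi): min(1, -2, 20) = -2
n3-1-3 (Ravi): min(-17, 17, -16, -15) = -17
n3-1 (Wren): max(-9, -2, -17) = -2
n3-2-1 (Ravi): min(-9, -4, 15) = -9
n3-2-2 (Ravi): min(9, 12, -8) = -8
n3-2-3 (Ravi): min(-5, 9) = -5
n3-2-4 (Ravi): min(9, 19) = 9
n3-2 (Wren): max(-9, -8, -5, 9) = 9
n3-3-1 (Ravi): min(19, 8, 17, -1) = -1
n3-3-2 (Ravi): min(-17, 15) = -17
n3-3 (Wren): max(-1, -17) = -1
n3 (Ravi): min(-2, 9, -1) = -2
n4-1-1 (Ravi): min(-18, 17) = -18
n4-1-2 (Ravi): min(8, 4, -14, -7) = -14
n4-1 (Wren): max(-18, -14) = -14
n4-2-1 (Ravi): min(8, 7) = 7
n4-2-2 (Ravi): min(0, -20) = -20
n4-2-3 (Ravi): min(17, 15) = 15
n4-2-4 (Ravi): min(-19, 11) = -19
n4-2 (Wren): max(7, -20, 15, -19) = 15
n4-3-1 (Ravi): min(-5, -4, 9, 1) = -5
n4-3-2 (Ravi): min(-3, -8) = -8
n4-3-3 (Ravi): min(-11, -9) = -11
n4-3 (Wren): max(-5, -8, -11) = -5
n4-4-1 (Ravi): min(-2, -14, -9) = -14
n4-4-2 (Ravi): min(-11, -17, 5) = -17
n4-4-3 (Ravi): min(-18, -20) = -20
n4-4-4 (Ravi): min(20, -4) = -4
n4-4 (Wren): max(-14, -17, -20, -4) = -4
n4 (Ravi): min(-14, 15, -5, -4) = -14
root (Wren): max(-8, -11, -2, -14) = -2
At root, Wren picks n3 (highest: -2).
At n3, Ravi picks n3-1 (lowest: -2).
At n3-1, Wren picks n3-1-2 (highest: -2).
At n3-1-2, Ravi picks n3-1-2-2 (lowest: -2).
Terminal value -2.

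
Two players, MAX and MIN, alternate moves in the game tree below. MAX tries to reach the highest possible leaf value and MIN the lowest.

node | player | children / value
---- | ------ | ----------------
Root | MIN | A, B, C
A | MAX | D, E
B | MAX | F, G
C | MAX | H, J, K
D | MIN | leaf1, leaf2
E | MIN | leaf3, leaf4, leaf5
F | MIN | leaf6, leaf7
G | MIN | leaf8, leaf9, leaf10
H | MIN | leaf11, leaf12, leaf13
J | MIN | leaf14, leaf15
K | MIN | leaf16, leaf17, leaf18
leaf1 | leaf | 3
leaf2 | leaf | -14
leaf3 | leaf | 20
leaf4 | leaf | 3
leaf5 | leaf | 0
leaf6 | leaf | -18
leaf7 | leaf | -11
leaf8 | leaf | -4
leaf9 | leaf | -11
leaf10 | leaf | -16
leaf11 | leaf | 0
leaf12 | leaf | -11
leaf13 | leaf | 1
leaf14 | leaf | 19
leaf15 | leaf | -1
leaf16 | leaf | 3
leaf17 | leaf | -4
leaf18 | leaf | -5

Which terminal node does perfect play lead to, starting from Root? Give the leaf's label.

D (MIN): min(3, -14) = -14
E (MIN): min(20, 3, 0) = 0
A (MAX): max(-14, 0) = 0
F (MIN): min(-18, -11) = -18
G (MIN): min(-4, -11, -16) = -16
B (MAX): max(-18, -16) = -16
H (MIN): min(0, -11, 1) = -11
J (MIN): min(19, -1) = -1
K (MIN): min(3, -4, -5) = -5
C (MAX): max(-11, -1, -5) = -1
Root (MIN): min(0, -16, -1) = -16
At Root, MIN picks B (lowest: -16).
At B, MAX picks G (highest: -16).
At G, MIN picks leaf10 (lowest: -16).
Terminal value -16.

leaf10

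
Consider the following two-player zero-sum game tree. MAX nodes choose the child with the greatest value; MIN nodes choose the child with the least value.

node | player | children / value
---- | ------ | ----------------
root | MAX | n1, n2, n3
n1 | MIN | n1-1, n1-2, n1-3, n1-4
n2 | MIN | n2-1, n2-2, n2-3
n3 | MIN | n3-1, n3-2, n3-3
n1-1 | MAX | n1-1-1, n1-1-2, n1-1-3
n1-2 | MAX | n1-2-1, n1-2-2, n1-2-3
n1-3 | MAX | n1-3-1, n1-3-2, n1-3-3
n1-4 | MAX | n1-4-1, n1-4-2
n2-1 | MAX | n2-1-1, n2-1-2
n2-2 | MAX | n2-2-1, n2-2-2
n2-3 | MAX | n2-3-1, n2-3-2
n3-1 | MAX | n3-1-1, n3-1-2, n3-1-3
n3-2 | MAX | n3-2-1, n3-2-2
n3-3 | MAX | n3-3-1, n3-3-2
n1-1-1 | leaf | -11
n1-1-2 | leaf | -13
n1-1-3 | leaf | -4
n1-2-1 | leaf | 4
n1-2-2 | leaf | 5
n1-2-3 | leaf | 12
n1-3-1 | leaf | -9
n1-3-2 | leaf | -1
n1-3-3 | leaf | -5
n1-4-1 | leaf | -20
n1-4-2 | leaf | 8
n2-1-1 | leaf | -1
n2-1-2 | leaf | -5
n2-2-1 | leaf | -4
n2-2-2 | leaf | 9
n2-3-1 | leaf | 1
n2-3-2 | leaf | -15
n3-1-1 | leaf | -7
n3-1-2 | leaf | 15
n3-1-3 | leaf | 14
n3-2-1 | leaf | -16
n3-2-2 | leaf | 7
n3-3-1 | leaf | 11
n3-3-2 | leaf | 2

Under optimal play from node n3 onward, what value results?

7

n3-1 (MAX): max(-7, 15, 14) = 15
n3-2 (MAX): max(-16, 7) = 7
n3-3 (MAX): max(11, 2) = 11
n3 (MIN): min(15, 7, 11) = 7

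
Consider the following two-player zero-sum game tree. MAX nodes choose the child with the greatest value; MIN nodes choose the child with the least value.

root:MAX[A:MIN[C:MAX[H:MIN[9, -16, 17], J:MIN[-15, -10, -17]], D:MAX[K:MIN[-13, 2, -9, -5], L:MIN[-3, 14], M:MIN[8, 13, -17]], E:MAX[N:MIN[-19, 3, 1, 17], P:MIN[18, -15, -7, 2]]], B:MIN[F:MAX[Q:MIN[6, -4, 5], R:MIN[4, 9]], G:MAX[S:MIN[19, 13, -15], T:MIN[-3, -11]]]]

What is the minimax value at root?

H (MIN): min(9, -16, 17) = -16
J (MIN): min(-15, -10, -17) = -17
C (MAX): max(-16, -17) = -16
K (MIN): min(-13, 2, -9, -5) = -13
L (MIN): min(-3, 14) = -3
M (MIN): min(8, 13, -17) = -17
D (MAX): max(-13, -3, -17) = -3
N (MIN): min(-19, 3, 1, 17) = -19
P (MIN): min(18, -15, -7, 2) = -15
E (MAX): max(-19, -15) = -15
A (MIN): min(-16, -3, -15) = -16
Q (MIN): min(6, -4, 5) = -4
R (MIN): min(4, 9) = 4
F (MAX): max(-4, 4) = 4
S (MIN): min(19, 13, -15) = -15
T (MIN): min(-3, -11) = -11
G (MAX): max(-15, -11) = -11
B (MIN): min(4, -11) = -11
root (MAX): max(-16, -11) = -11

-11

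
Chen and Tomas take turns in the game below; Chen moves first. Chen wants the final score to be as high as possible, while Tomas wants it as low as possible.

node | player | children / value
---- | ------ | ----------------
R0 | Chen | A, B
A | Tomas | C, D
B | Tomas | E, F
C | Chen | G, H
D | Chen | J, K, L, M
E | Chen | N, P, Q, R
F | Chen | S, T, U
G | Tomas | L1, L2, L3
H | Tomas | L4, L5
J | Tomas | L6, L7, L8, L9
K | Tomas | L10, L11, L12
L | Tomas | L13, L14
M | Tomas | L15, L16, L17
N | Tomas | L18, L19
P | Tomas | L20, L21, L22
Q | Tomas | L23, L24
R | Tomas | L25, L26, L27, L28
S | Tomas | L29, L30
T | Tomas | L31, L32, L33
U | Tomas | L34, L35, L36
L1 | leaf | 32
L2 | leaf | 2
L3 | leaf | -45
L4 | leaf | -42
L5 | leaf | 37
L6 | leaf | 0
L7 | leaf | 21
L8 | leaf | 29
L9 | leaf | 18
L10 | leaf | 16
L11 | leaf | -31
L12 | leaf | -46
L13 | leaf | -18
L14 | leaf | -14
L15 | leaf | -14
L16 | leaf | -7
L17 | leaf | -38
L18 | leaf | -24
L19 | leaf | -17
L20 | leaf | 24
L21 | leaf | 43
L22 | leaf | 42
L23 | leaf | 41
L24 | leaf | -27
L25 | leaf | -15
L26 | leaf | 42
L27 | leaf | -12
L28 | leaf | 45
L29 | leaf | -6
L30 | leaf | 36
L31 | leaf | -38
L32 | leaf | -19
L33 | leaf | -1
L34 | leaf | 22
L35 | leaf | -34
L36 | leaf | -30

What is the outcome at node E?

24

N (Tomas): min(-24, -17) = -24
P (Tomas): min(24, 43, 42) = 24
Q (Tomas): min(41, -27) = -27
R (Tomas): min(-15, 42, -12, 45) = -15
E (Chen): max(-24, 24, -27, -15) = 24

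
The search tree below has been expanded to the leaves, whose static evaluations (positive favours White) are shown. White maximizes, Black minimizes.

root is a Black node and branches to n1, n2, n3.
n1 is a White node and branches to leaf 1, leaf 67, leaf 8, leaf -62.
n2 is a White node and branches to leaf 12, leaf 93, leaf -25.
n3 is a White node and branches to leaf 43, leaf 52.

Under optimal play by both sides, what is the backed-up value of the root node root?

n1 (White): max(1, 67, 8, -62) = 67
n2 (White): max(12, 93, -25) = 93
n3 (White): max(43, 52) = 52
root (Black): min(67, 93, 52) = 52

52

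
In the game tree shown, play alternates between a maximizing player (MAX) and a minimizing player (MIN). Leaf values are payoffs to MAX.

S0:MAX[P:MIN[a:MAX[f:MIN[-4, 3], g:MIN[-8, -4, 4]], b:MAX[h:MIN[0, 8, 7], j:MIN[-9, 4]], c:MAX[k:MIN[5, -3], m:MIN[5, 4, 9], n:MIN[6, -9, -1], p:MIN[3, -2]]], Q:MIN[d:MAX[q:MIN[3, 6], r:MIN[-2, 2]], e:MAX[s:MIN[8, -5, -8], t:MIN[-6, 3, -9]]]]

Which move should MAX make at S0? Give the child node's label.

P

f (MIN): min(-4, 3) = -4
g (MIN): min(-8, -4, 4) = -8
a (MAX): max(-4, -8) = -4
h (MIN): min(0, 8, 7) = 0
j (MIN): min(-9, 4) = -9
b (MAX): max(0, -9) = 0
k (MIN): min(5, -3) = -3
m (MIN): min(5, 4, 9) = 4
n (MIN): min(6, -9, -1) = -9
p (MIN): min(3, -2) = -2
c (MAX): max(-3, 4, -9, -2) = 4
P (MIN): min(-4, 0, 4) = -4
q (MIN): min(3, 6) = 3
r (MIN): min(-2, 2) = -2
d (MAX): max(3, -2) = 3
s (MIN): min(8, -5, -8) = -8
t (MIN): min(-6, 3, -9) = -9
e (MAX): max(-8, -9) = -8
Q (MIN): min(3, -8) = -8
S0 (MAX): max(-4, -8) = -4
MAX at S0 wants the highest of {P=-4, Q=-8}, so chooses P.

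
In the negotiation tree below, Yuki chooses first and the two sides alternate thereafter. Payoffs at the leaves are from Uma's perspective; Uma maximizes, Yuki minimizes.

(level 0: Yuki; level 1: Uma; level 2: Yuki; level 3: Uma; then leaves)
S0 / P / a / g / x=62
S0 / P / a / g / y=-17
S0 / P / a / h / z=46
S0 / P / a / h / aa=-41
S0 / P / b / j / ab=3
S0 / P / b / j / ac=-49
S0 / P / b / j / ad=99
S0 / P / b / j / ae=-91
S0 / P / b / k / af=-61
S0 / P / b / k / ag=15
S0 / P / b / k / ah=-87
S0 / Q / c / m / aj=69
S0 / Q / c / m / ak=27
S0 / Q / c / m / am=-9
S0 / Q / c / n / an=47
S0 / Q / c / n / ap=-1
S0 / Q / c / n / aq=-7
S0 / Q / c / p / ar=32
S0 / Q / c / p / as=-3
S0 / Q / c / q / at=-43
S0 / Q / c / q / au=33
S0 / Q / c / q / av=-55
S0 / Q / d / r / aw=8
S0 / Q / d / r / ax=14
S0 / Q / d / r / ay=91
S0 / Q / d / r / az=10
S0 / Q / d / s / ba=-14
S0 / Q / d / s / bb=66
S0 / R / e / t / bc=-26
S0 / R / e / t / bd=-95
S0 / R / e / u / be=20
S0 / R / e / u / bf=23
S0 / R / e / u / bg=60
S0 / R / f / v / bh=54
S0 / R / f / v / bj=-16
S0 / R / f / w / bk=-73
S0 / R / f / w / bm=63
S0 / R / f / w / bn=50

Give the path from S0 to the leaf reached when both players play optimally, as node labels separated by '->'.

g (Uma): max(62, -17) = 62
h (Uma): max(46, -41) = 46
a (Yuki): min(62, 46) = 46
j (Uma): max(3, -49, 99, -91) = 99
k (Uma): max(-61, 15, -87) = 15
b (Yuki): min(99, 15) = 15
P (Uma): max(46, 15) = 46
m (Uma): max(69, 27, -9) = 69
n (Uma): max(47, -1, -7) = 47
p (Uma): max(32, -3) = 32
q (Uma): max(-43, 33, -55) = 33
c (Yuki): min(69, 47, 32, 33) = 32
r (Uma): max(8, 14, 91, 10) = 91
s (Uma): max(-14, 66) = 66
d (Yuki): min(91, 66) = 66
Q (Uma): max(32, 66) = 66
t (Uma): max(-26, -95) = -26
u (Uma): max(20, 23, 60) = 60
e (Yuki): min(-26, 60) = -26
v (Uma): max(54, -16) = 54
w (Uma): max(-73, 63, 50) = 63
f (Yuki): min(54, 63) = 54
R (Uma): max(-26, 54) = 54
S0 (Yuki): min(46, 66, 54) = 46
At S0, Yuki picks P (lowest: 46).
At P, Uma picks a (highest: 46).
At a, Yuki picks h (lowest: 46).
At h, Uma picks z (highest: 46).
Terminal value 46.

S0 -> P -> a -> h -> z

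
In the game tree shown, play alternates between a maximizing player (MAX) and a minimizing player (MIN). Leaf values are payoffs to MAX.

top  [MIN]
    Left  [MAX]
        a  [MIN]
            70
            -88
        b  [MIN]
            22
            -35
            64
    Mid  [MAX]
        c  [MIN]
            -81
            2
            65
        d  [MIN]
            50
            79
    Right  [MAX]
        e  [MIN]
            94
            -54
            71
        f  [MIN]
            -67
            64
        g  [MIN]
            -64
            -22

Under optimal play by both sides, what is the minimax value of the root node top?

-54

a (MIN): min(70, -88) = -88
b (MIN): min(22, -35, 64) = -35
Left (MAX): max(-88, -35) = -35
c (MIN): min(-81, 2, 65) = -81
d (MIN): min(50, 79) = 50
Mid (MAX): max(-81, 50) = 50
e (MIN): min(94, -54, 71) = -54
f (MIN): min(-67, 64) = -67
g (MIN): min(-64, -22) = -64
Right (MAX): max(-54, -67, -64) = -54
top (MIN): min(-35, 50, -54) = -54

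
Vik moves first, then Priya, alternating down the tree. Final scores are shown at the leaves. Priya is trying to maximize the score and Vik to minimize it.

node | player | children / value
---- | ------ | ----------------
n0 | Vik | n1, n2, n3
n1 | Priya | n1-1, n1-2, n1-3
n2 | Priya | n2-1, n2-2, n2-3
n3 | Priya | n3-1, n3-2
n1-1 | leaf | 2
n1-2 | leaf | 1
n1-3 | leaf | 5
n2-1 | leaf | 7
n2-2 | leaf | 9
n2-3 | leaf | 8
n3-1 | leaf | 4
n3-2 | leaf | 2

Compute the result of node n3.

n3 (Priya): max(4, 2) = 4

4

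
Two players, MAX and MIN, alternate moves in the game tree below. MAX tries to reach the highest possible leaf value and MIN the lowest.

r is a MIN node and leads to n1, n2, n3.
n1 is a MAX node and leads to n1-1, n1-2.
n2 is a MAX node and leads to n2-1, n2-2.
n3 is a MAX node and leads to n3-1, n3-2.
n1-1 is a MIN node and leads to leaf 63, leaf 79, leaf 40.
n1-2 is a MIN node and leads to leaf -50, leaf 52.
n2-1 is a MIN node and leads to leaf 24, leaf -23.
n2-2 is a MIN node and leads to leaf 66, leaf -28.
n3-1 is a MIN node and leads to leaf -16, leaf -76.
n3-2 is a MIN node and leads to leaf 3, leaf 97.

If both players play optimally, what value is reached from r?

-23

n1-1 (MIN): min(63, 79, 40) = 40
n1-2 (MIN): min(-50, 52) = -50
n1 (MAX): max(40, -50) = 40
n2-1 (MIN): min(24, -23) = -23
n2-2 (MIN): min(66, -28) = -28
n2 (MAX): max(-23, -28) = -23
n3-1 (MIN): min(-16, -76) = -76
n3-2 (MIN): min(3, 97) = 3
n3 (MAX): max(-76, 3) = 3
r (MIN): min(40, -23, 3) = -23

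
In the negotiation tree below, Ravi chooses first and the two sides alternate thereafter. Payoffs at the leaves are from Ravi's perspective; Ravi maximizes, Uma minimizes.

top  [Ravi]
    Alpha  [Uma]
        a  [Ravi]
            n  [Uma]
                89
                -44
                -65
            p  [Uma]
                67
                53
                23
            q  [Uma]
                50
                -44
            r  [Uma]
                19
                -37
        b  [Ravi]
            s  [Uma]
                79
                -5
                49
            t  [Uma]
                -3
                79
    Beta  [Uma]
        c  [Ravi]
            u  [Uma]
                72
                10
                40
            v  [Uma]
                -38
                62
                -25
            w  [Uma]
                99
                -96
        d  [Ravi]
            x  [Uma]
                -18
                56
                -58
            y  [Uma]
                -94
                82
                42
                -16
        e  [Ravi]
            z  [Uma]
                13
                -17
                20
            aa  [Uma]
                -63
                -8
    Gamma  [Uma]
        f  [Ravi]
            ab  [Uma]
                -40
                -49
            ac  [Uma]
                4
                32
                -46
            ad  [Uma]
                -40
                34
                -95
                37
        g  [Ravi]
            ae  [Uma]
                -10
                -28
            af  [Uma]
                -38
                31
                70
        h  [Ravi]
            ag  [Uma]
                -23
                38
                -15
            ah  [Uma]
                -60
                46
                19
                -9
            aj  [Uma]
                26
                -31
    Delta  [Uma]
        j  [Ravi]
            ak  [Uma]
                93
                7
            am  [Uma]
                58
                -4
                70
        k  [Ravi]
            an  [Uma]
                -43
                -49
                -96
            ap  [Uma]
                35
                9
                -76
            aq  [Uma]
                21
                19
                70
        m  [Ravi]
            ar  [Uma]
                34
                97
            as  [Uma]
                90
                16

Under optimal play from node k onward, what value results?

an (Uma): min(-43, -49, -96) = -96
ap (Uma): min(35, 9, -76) = -76
aq (Uma): min(21, 19, 70) = 19
k (Ravi): max(-96, -76, 19) = 19

19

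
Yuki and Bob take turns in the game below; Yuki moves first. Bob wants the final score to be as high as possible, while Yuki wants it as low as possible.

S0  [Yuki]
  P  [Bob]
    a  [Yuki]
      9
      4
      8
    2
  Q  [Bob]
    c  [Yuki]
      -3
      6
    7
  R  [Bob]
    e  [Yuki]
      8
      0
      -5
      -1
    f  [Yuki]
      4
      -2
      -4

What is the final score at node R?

-4

e (Yuki): min(8, 0, -5, -1) = -5
f (Yuki): min(4, -2, -4) = -4
R (Bob): max(-5, -4) = -4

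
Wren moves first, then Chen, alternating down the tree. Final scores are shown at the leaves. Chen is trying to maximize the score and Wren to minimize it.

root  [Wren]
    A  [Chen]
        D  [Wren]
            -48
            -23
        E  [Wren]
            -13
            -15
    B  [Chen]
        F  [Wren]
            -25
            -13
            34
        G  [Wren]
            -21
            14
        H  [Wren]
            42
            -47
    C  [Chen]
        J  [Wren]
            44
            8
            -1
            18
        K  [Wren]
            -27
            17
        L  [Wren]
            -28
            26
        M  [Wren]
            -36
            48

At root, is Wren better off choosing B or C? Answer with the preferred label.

F (Wren): min(-25, -13, 34) = -25
G (Wren): min(-21, 14) = -21
H (Wren): min(42, -47) = -47
B (Chen): max(-25, -21, -47) = -21
J (Wren): min(44, 8, -1, 18) = -1
K (Wren): min(-27, 17) = -27
L (Wren): min(-28, 26) = -28
M (Wren): min(-36, 48) = -36
C (Chen): max(-1, -27, -28, -36) = -1
Wren prefers the lower value; B=-21, C=-1. B is better since -21 < -1.

B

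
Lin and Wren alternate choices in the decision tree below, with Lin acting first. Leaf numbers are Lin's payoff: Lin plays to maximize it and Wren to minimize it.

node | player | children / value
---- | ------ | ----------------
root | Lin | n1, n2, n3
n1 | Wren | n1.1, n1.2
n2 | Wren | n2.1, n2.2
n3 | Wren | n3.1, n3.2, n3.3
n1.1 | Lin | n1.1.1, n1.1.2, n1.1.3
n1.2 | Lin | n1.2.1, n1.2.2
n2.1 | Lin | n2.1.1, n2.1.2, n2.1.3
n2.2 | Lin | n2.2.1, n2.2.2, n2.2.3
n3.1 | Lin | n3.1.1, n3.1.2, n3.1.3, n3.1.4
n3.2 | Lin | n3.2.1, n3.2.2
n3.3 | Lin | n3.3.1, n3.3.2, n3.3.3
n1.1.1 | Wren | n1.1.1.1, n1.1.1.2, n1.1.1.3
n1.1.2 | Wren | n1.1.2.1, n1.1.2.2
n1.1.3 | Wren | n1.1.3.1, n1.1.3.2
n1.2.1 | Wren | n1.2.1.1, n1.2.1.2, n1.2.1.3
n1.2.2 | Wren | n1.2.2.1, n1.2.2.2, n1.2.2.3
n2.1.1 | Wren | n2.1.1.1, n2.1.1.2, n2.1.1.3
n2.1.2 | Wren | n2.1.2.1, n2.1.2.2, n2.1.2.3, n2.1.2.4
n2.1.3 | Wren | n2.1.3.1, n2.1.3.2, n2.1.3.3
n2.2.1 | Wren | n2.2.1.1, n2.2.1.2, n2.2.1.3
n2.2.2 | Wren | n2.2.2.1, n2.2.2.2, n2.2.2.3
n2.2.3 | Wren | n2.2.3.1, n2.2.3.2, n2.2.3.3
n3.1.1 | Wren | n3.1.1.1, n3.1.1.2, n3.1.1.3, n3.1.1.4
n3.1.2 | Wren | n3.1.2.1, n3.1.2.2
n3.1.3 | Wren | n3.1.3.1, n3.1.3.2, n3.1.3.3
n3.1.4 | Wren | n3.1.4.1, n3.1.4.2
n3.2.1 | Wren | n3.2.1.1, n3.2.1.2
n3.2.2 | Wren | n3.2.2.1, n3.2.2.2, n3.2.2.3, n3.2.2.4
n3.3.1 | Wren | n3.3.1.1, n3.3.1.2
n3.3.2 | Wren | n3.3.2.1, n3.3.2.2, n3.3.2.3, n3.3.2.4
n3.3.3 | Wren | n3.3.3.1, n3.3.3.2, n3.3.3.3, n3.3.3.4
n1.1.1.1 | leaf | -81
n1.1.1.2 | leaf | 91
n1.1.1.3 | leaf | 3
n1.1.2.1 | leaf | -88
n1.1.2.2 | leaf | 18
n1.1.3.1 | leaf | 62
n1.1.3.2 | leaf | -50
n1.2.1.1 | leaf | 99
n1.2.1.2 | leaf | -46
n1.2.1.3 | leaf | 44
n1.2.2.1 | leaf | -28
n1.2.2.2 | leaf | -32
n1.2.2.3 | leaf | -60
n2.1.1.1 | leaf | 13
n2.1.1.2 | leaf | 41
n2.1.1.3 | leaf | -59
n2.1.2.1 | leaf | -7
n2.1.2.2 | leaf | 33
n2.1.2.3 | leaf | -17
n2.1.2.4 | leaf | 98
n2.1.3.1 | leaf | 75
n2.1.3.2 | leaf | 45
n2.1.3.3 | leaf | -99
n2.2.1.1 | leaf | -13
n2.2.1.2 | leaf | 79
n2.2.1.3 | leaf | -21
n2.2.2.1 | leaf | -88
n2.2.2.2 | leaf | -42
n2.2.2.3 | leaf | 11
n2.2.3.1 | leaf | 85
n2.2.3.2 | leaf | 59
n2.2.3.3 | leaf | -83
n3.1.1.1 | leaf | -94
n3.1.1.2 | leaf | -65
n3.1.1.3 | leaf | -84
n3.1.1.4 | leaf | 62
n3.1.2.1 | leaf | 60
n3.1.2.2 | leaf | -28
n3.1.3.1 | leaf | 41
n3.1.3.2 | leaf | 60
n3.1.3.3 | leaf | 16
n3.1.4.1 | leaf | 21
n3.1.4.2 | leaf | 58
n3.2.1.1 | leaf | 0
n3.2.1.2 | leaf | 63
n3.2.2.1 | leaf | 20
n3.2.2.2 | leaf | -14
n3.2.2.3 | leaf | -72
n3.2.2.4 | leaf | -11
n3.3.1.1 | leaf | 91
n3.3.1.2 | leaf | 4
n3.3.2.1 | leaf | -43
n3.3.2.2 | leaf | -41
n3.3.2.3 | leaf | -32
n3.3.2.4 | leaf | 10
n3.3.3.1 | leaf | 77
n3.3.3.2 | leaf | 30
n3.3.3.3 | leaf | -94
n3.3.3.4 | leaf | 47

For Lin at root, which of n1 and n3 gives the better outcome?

n3

n1.1.1 (Wren): min(-81, 91, 3) = -81
n1.1.2 (Wren): min(-88, 18) = -88
n1.1.3 (Wren): min(62, -50) = -50
n1.1 (Lin): max(-81, -88, -50) = -50
n1.2.1 (Wren): min(99, -46, 44) = -46
n1.2.2 (Wren): min(-28, -32, -60) = -60
n1.2 (Lin): max(-46, -60) = -46
n1 (Wren): min(-50, -46) = -50
n3.1.1 (Wren): min(-94, -65, -84, 62) = -94
n3.1.2 (Wren): min(60, -28) = -28
n3.1.3 (Wren): min(41, 60, 16) = 16
n3.1.4 (Wren): min(21, 58) = 21
n3.1 (Lin): max(-94, -28, 16, 21) = 21
n3.2.1 (Wren): min(0, 63) = 0
n3.2.2 (Wren): min(20, -14, -72, -11) = -72
n3.2 (Lin): max(0, -72) = 0
n3.3.1 (Wren): min(91, 4) = 4
n3.3.2 (Wren): min(-43, -41, -32, 10) = -43
n3.3.3 (Wren): min(77, 30, -94, 47) = -94
n3.3 (Lin): max(4, -43, -94) = 4
n3 (Wren): min(21, 0, 4) = 0
Lin prefers the higher value; n1=-50, n3=0. n3 is better since 0 > -50.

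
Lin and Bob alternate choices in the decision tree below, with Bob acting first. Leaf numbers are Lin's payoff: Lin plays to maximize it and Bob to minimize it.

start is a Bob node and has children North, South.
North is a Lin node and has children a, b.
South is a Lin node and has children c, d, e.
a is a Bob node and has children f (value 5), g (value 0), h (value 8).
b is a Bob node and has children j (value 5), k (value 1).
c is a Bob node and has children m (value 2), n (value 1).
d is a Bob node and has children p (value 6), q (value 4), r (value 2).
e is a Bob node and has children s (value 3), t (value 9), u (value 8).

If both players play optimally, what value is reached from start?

1

a (Bob): min(5, 0, 8) = 0
b (Bob): min(5, 1) = 1
North (Lin): max(0, 1) = 1
c (Bob): min(2, 1) = 1
d (Bob): min(6, 4, 2) = 2
e (Bob): min(3, 9, 8) = 3
South (Lin): max(1, 2, 3) = 3
start (Bob): min(1, 3) = 1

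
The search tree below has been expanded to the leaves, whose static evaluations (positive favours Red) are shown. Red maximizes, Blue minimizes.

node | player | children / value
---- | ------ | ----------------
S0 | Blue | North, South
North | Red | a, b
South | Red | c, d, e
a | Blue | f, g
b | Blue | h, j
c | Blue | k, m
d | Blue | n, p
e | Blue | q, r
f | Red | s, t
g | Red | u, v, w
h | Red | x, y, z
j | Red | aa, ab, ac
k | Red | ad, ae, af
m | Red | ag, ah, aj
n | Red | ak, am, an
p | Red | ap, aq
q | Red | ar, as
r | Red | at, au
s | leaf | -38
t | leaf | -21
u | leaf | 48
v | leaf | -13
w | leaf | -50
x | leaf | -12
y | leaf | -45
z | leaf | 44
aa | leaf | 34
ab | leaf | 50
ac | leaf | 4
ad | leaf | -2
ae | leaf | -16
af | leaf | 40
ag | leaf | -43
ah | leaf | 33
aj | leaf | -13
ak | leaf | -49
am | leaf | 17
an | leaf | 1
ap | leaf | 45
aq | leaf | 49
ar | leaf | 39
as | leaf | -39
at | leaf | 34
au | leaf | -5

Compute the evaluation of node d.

n (Red): max(-49, 17, 1) = 17
p (Red): max(45, 49) = 49
d (Blue): min(17, 49) = 17

17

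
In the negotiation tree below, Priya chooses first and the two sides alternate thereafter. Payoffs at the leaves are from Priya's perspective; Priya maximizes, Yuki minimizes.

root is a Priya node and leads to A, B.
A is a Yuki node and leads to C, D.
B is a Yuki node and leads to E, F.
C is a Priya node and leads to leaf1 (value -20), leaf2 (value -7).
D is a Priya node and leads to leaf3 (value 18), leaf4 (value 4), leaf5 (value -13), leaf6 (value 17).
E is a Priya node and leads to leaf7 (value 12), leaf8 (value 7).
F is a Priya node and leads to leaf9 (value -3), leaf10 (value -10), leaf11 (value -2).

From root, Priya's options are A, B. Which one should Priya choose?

C (Priya): max(-20, -7) = -7
D (Priya): max(18, 4, -13, 17) = 18
A (Yuki): min(-7, 18) = -7
E (Priya): max(12, 7) = 12
F (Priya): max(-3, -10, -2) = -2
B (Yuki): min(12, -2) = -2
root (Priya): max(-7, -2) = -2
Priya at root wants the highest of {A=-7, B=-2}, so chooses B.

B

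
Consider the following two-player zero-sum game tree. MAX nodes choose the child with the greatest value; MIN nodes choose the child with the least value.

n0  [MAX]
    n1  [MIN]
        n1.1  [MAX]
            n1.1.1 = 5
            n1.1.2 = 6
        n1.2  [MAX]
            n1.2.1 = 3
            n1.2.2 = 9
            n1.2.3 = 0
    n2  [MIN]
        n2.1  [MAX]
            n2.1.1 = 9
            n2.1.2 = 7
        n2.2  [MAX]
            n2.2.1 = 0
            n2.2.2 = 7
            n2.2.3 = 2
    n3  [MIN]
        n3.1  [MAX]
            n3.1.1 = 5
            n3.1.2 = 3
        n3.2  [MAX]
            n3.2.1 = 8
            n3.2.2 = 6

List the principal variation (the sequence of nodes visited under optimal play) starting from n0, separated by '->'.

n1.1 (MAX): max(5, 6) = 6
n1.2 (MAX): max(3, 9, 0) = 9
n1 (MIN): min(6, 9) = 6
n2.1 (MAX): max(9, 7) = 9
n2.2 (MAX): max(0, 7, 2) = 7
n2 (MIN): min(9, 7) = 7
n3.1 (MAX): max(5, 3) = 5
n3.2 (MAX): max(8, 6) = 8
n3 (MIN): min(5, 8) = 5
n0 (MAX): max(6, 7, 5) = 7
At n0, MAX picks n2 (highest: 7).
At n2, MIN picks n2.2 (lowest: 7).
At n2.2, MAX picks n2.2.2 (highest: 7).
Terminal value 7.

n0 -> n2 -> n2.2 -> n2.2.2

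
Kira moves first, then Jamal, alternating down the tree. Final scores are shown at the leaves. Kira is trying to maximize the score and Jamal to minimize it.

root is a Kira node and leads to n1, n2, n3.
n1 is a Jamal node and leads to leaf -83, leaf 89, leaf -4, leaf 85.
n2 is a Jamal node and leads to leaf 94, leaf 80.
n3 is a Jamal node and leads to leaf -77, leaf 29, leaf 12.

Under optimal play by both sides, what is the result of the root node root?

n1 (Jamal): min(-83, 89, -4, 85) = -83
n2 (Jamal): min(94, 80) = 80
n3 (Jamal): min(-77, 29, 12) = -77
root (Kira): max(-83, 80, -77) = 80

80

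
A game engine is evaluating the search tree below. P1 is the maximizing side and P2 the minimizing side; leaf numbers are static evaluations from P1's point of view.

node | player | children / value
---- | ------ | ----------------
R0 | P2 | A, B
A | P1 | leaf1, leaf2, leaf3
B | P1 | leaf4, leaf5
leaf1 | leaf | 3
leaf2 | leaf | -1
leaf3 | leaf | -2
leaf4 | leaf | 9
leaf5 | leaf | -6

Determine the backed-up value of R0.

3

A (P1): max(3, -1, -2) = 3
B (P1): max(9, -6) = 9
R0 (P2): min(3, 9) = 3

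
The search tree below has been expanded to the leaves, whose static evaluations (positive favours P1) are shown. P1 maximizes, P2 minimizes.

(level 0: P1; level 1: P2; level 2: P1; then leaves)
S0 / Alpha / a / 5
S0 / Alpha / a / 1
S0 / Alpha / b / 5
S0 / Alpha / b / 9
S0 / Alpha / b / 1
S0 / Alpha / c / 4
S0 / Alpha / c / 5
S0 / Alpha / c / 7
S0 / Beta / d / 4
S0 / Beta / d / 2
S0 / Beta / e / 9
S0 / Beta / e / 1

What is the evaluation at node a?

5

a (P1): max(5, 1) = 5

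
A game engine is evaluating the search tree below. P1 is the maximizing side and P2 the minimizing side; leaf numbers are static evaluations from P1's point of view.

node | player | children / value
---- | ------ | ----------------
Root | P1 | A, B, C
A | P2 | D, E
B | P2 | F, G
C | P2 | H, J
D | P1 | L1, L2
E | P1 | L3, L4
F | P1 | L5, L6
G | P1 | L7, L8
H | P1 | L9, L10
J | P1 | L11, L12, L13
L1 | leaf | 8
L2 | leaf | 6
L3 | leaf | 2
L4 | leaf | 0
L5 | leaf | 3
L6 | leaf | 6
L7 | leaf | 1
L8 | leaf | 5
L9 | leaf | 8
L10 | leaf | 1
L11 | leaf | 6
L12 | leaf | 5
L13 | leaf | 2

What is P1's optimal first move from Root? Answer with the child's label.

C

D (P1): max(8, 6) = 8
E (P1): max(2, 0) = 2
A (P2): min(8, 2) = 2
F (P1): max(3, 6) = 6
G (P1): max(1, 5) = 5
B (P2): min(6, 5) = 5
H (P1): max(8, 1) = 8
J (P1): max(6, 5, 2) = 6
C (P2): min(8, 6) = 6
Root (P1): max(2, 5, 6) = 6
P1 at Root wants the highest of {A=2, B=5, C=6}, so chooses C.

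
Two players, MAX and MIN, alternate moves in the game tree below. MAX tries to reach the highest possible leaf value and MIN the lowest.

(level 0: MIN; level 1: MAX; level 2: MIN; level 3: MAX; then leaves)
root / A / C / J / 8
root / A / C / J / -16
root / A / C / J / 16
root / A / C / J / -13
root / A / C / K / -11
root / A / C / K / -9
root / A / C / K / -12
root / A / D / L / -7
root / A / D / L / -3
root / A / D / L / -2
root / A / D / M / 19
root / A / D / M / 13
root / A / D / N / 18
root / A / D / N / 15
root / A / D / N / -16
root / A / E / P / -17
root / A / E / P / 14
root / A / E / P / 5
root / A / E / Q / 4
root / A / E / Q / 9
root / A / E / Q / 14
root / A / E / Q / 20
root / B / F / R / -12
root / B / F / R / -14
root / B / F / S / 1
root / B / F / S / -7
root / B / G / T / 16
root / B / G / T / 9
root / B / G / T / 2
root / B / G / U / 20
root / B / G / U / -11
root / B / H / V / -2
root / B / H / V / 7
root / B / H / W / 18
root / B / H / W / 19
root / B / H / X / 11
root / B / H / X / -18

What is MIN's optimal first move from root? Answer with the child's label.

A

J (MAX): max(8, -16, 16, -13) = 16
K (MAX): max(-11, -9, -12) = -9
C (MIN): min(16, -9) = -9
L (MAX): max(-7, -3, -2) = -2
M (MAX): max(19, 13) = 19
N (MAX): max(18, 15, -16) = 18
D (MIN): min(-2, 19, 18) = -2
P (MAX): max(-17, 14, 5) = 14
Q (MAX): max(4, 9, 14, 20) = 20
E (MIN): min(14, 20) = 14
A (MAX): max(-9, -2, 14) = 14
R (MAX): max(-12, -14) = -12
S (MAX): max(1, -7) = 1
F (MIN): min(-12, 1) = -12
T (MAX): max(16, 9, 2) = 16
U (MAX): max(20, -11) = 20
G (MIN): min(16, 20) = 16
V (MAX): max(-2, 7) = 7
W (MAX): max(18, 19) = 19
X (MAX): max(11, -18) = 11
H (MIN): min(7, 19, 11) = 7
B (MAX): max(-12, 16, 7) = 16
root (MIN): min(14, 16) = 14
MIN at root wants the lowest of {A=14, B=16}, so chooses A.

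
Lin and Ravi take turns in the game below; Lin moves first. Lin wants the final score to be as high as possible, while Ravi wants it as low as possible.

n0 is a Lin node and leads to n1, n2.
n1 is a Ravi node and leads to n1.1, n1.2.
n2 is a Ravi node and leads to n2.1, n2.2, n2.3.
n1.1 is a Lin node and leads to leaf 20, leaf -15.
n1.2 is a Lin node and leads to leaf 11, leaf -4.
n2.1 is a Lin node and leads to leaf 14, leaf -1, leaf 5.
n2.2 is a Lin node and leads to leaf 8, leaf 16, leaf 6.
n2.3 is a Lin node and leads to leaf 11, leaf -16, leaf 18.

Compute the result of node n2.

14

n2.1 (Lin): max(14, -1, 5) = 14
n2.2 (Lin): max(8, 16, 6) = 16
n2.3 (Lin): max(11, -16, 18) = 18
n2 (Ravi): min(14, 16, 18) = 14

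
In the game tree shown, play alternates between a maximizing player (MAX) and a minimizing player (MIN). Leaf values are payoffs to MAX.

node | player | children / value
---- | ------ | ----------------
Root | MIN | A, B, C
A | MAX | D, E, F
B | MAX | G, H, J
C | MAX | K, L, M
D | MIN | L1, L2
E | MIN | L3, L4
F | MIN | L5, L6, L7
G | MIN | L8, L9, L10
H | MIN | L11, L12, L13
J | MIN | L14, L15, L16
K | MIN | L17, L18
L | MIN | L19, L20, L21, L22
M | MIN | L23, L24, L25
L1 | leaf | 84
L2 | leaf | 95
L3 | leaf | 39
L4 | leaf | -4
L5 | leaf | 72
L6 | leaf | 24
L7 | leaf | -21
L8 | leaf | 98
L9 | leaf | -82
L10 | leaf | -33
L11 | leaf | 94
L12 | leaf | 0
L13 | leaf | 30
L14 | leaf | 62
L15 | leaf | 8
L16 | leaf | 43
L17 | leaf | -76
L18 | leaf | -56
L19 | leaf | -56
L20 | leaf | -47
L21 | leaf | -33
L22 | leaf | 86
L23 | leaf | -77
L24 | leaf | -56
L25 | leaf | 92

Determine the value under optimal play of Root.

D (MIN): min(84, 95) = 84
E (MIN): min(39, -4) = -4
F (MIN): min(72, 24, -21) = -21
A (MAX): max(84, -4, -21) = 84
G (MIN): min(98, -82, -33) = -82
H (MIN): min(94, 0, 30) = 0
J (MIN): min(62, 8, 43) = 8
B (MAX): max(-82, 0, 8) = 8
K (MIN): min(-76, -56) = -76
L (MIN): min(-56, -47, -33, 86) = -56
M (MIN): min(-77, -56, 92) = -77
C (MAX): max(-76, -56, -77) = -56
Root (MIN): min(84, 8, -56) = -56

-56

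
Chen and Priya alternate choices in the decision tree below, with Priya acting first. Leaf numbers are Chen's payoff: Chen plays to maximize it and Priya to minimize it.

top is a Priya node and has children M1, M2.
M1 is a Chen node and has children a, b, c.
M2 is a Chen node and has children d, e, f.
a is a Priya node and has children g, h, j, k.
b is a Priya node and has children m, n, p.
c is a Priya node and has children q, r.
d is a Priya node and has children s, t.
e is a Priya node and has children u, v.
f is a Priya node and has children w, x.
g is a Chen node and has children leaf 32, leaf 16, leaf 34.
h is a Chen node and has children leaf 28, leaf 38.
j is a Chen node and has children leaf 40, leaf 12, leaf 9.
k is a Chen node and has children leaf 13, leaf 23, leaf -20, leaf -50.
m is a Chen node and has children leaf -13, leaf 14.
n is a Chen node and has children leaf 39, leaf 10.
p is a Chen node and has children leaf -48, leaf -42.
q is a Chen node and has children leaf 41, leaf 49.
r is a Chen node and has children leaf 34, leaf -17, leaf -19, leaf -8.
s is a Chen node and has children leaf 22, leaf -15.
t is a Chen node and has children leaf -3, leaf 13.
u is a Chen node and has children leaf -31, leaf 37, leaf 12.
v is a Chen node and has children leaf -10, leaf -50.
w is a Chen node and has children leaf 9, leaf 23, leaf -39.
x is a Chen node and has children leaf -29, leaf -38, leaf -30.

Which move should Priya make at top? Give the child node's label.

M2

g (Chen): max(32, 16, 34) = 34
h (Chen): max(28, 38) = 38
j (Chen): max(40, 12, 9) = 40
k (Chen): max(13, 23, -20, -50) = 23
a (Priya): min(34, 38, 40, 23) = 23
m (Chen): max(-13, 14) = 14
n (Chen): max(39, 10) = 39
p (Chen): max(-48, -42) = -42
b (Priya): min(14, 39, -42) = -42
q (Chen): max(41, 49) = 49
r (Chen): max(34, -17, -19, -8) = 34
c (Priya): min(49, 34) = 34
M1 (Chen): max(23, -42, 34) = 34
s (Chen): max(22, -15) = 22
t (Chen): max(-3, 13) = 13
d (Priya): min(22, 13) = 13
u (Chen): max(-31, 37, 12) = 37
v (Chen): max(-10, -50) = -10
e (Priya): min(37, -10) = -10
w (Chen): max(9, 23, -39) = 23
x (Chen): max(-29, -38, -30) = -29
f (Priya): min(23, -29) = -29
M2 (Chen): max(13, -10, -29) = 13
top (Priya): min(34, 13) = 13
Priya at top wants the lowest of {M1=34, M2=13}, so chooses M2.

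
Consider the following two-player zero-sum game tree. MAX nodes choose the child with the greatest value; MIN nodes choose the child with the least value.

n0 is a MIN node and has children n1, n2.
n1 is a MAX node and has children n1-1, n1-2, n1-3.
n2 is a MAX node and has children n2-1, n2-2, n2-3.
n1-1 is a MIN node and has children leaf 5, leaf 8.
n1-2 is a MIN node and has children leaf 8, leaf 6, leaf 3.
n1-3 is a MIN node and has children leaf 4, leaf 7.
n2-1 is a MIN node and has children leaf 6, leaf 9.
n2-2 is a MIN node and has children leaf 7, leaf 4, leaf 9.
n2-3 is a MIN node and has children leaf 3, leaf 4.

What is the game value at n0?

n1-1 (MIN): min(5, 8) = 5
n1-2 (MIN): min(8, 6, 3) = 3
n1-3 (MIN): min(4, 7) = 4
n1 (MAX): max(5, 3, 4) = 5
n2-1 (MIN): min(6, 9) = 6
n2-2 (MIN): min(7, 4, 9) = 4
n2-3 (MIN): min(3, 4) = 3
n2 (MAX): max(6, 4, 3) = 6
n0 (MIN): min(5, 6) = 5

5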